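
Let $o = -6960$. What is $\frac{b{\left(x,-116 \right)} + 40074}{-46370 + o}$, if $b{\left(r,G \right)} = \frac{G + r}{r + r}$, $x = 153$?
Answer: $- \frac{12262681}{16318980} \approx -0.75144$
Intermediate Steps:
$b{\left(r,G \right)} = \frac{G + r}{2 r}$
$\frac{b{\left(x,-116 \right)} + 40074}{-46370 + o} = \frac{\frac{-116 + 153}{2 \cdot 153} + 40074}{-46370 - 6960} = \frac{\frac{1}{2} \cdot \frac{1}{153} \cdot 37 + 40074}{-53330} = \left(\frac{37}{306} + 40074\right) \left(- \frac{1}{53330}\right) = \frac{12262681}{306} \left(- \frac{1}{53330}\right) = - \frac{12262681}{16318980}$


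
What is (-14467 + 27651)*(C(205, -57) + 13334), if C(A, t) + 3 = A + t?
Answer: 177707136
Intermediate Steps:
C(A, t) = -3 + A + t (C(A, t) = -3 + (A + t) = -3 + A + t)
(-14467 + 27651)*(C(205, -57) + 13334) = (-14467 + 27651)*((-3 + 205 - 57) + 13334) = 13184*(145 + 13334) = 13184*13479 = 177707136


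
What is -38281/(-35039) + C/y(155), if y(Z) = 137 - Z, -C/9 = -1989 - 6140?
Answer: -284755469/70078 ≈ -4063.4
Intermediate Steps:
C = 73161 (C = -9*(-1989 - 6140) = -9*(-8129) = 73161)
-38281/(-35039) + C/y(155) = -38281/(-35039) + 73161/(137 - 1*155) = -38281*(-1/35039) + 73161/(137 - 155) = 38281/35039 + 73161/(-18) = 38281/35039 + 73161*(-1/18) = 38281/35039 - 8129/2 = -284755469/70078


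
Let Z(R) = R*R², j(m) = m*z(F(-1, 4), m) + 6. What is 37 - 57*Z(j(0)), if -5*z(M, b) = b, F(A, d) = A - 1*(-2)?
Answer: -12275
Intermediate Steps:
F(A, d) = 2 + A (F(A, d) = A + 2 = 2 + A)
z(M, b) = -b/5
j(m) = 6 - m²/5 (j(m) = m*(-m/5) + 6 = -m²/5 + 6 = 6 - m²/5)
Z(R) = R³
37 - 57*Z(j(0)) = 37 - 57*(6 - ⅕*0²)³ = 37 - 57*(6 - ⅕*0)³ = 37 - 57*(6 + 0)³ = 37 - 57*6³ = 37 - 57*216 = 37 - 12312 = -12275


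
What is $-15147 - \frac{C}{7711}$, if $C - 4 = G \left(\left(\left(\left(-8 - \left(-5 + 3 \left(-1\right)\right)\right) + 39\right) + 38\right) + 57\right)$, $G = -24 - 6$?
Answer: $- \frac{116794501}{7711} \approx -15146.0$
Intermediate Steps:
$G = -30$
$C = -4016$ ($C = 4 - 30 \left(\left(\left(\left(-8 - \left(-5 + 3 \left(-1\right)\right)\right) + 39\right) + 38\right) + 57\right) = 4 - 30 \left(\left(\left(\left(-8 - \left(-5 - 3\right)\right) + 39\right) + 38\right) + 57\right) = 4 - 30 \left(\left(\left(\left(-8 - -8\right) + 39\right) + 38\right) + 57\right) = 4 - 30 \left(\left(\left(\left(-8 + 8\right) + 39\right) + 38\right) + 57\right) = 4 - 30 \left(\left(\left(0 + 39\right) + 38\right) + 57\right) = 4 - 30 \left(\left(39 + 38\right) + 57\right) = 4 - 30 \left(77 + 57\right) = 4 - 4020 = -4016$)
$-15147 - \frac{C}{7711} = -15147 - - \frac{4016}{7711} = -15147 + \frac{4016}{7711} = - \frac{116794501}{7711}$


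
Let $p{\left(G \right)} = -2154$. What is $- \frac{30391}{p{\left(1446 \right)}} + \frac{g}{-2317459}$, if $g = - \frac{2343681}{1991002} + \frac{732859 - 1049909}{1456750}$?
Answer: $\frac{1021371642543025862162}{72390984968906525805} \approx 14.109$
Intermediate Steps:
$g = - \frac{80908089617}{58007843270}$ ($g = \left(-2343681\right) \frac{1}{1991002} - \frac{6341}{29135} = - \frac{2343681}{1991002} - \frac{6341}{29135} = - \frac{80908089617}{58007843270} \approx -1.3948$)
$- \frac{30391}{p{\left(1446 \right)}} + \frac{g}{-2317459} = - \frac{30391}{-2154} - \frac{80908089617}{58007843270 \left(-2317459\right)} = \left(-30391\right) \left(- \frac{1}{2154}\right) - - \frac{80908089617}{134430798456650930} = \frac{30391}{2154} + \frac{80908089617}{134430798456650930} = \frac{1021371642543025862162}{72390984968906525805}$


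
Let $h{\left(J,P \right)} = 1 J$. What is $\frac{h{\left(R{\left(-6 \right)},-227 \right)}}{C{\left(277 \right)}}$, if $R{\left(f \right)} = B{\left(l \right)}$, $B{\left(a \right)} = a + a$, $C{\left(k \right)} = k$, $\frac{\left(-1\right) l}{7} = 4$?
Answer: $- \frac{56}{277} \approx -0.20217$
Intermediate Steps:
$l = -28$ ($l = \left(-7\right) 4 = -28$)
$B{\left(a \right)} = 2 a$
$R{\left(f \right)} = -56$ ($R{\left(f \right)} = 2 \left(-28\right) = -56$)
$h{\left(J,P \right)} = J$
$\frac{h{\left(R{\left(-6 \right)},-227 \right)}}{C{\left(277 \right)}} = - \frac{56}{277}$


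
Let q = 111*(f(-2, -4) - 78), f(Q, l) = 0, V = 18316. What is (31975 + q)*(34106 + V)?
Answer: 1222323774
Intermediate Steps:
q = -8658 (q = 111*(0 - 78) = 111*(-78) = -8658)
(31975 + q)*(34106 + V) = (31975 - 8658)*(34106 + 18316) = 23317*52422 = 1222323774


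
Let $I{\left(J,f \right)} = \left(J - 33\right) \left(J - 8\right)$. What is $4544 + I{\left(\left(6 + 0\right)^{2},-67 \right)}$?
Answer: $4628$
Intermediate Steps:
$I{\left(J,f \right)} = \left(-33 + J\right) \left(-8 + J\right)$
$4544 + I{\left(\left(6 + 0\right)^{2},-67 \right)} = 4544 + \left(264 + \left(\left(6 + 0\right)^{2}\right)^{2} - 41 \left(6 + 0\right)^{2}\right) = 4544 + \left(264 + \left(6^{2}\right)^{2} - 41 \cdot 6^{2}\right) = 4544 + \left(264 + 36^{2} - 1476\right) = 4544 + \left(264 + 1296 - 1476\right) = 4544 + 84 = 4628$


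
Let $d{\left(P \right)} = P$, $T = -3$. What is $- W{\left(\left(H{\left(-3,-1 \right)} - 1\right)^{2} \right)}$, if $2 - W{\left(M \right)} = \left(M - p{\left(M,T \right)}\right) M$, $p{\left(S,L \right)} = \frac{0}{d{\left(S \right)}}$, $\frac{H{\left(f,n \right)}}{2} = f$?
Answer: $2399$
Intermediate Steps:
$H{\left(f,n \right)} = 2 f$
$p{\left(S,L \right)} = 0$ ($p{\left(S,L \right)} = \frac{0}{S} = 0$)
$W{\left(M \right)} = 2 - M^{2}$ ($W{\left(M \right)} = 2 - \left(M - 0\right) M = 2 - \left(M + 0\right) M = 2 - M M = 2 - M^{2}$)
$- W{\left(\left(H{\left(-3,-1 \right)} - 1\right)^{2} \right)} = - (2 - \left(\left(2 \left(-3\right) - 1\right)^{2}\right)^{2}) = - (2 - \left(\left(-6 - 1\right)^{2}\right)^{2}) = - (2 - \left(\left(-7\right)^{2}\right)^{2}) = - (2 - 49^{2}) = - (2 - 2401) = \left(-1\right) \left(-2399\right) = 2399$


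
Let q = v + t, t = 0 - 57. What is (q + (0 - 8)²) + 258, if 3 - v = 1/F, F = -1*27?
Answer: 7237/27 ≈ 268.04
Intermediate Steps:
F = -27
t = -57
v = 82/27 (v = 3 - 1/(-27) = 3 - 1*(-1/27) = 3 + 1/27 = 82/27 ≈ 3.0370)
q = -1457/27 (q = 82/27 - 57 = -1457/27 ≈ -53.963)
(q + (0 - 8)²) + 258 = (-1457/27 + (0 - 8)²) + 258 = (-1457/27 + (-8)²) + 258 = (-1457/27 + 64) + 258 = 271/27 + 258 = 7237/27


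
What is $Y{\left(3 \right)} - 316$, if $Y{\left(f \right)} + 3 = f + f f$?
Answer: $-307$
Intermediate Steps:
$Y{\left(f \right)} = -3 + f + f^{2}$ ($Y{\left(f \right)} = -3 + \left(f + f f\right) = -3 + \left(f + f^{2}\right) = -3 + f + f^{2}$)
$Y{\left(3 \right)} - 316 = \left(-3 + 3 + 3^{2}\right) - 316 = \left(-3 + 3 + 9\right) - 316 = 9 - 316 = -307$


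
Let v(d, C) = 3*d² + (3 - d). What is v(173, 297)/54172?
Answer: 89617/54172 ≈ 1.6543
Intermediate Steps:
v(d, C) = 3 - d + 3*d²
v(173, 297)/54172 = (3 - 1*173 + 3*173²)/54172 = (3 - 173 + 3*29929)*(1/54172) = (3 - 173 + 89787)*(1/54172) = 89617*(1/54172) = 89617/54172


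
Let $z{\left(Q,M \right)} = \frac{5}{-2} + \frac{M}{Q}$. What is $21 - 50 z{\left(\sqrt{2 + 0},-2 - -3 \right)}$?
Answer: $146 - 25 \sqrt{2} \approx 110.64$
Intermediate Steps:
$z{\left(Q,M \right)} = - \frac{5}{2} + \frac{M}{Q}$ ($z{\left(Q,M \right)} = 5 \left(- \frac{1}{2}\right) + \frac{M}{Q} = - \frac{5}{2} + \frac{M}{Q}$)
$21 - 50 z{\left(\sqrt{2 + 0},-2 - -3 \right)} = 21 - 50 \left(- \frac{5}{2} + \frac{-2 - -3}{\sqrt{2 + 0}}\right) = 21 - 50 \left(- \frac{5}{2} + \frac{-2 + 3}{\sqrt{2}}\right) = 21 - 50 \left(- \frac{5}{2} + 1 \frac{\sqrt{2}}{2}\right) = 21 - 50 \left(- \frac{5}{2} + \frac{\sqrt{2}}{2}\right) = 21 + \left(125 - 25 \sqrt{2}\right) = 146 - 25 \sqrt{2}$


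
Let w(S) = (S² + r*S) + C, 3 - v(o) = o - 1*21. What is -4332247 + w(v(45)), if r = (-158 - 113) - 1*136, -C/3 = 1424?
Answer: -4327531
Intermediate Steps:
C = -4272 (C = -3*1424 = -4272)
v(o) = 24 - o (v(o) = 3 - (o - 1*21) = 3 - (o - 21) = 3 - (-21 + o) = 3 + (21 - o) = 24 - o)
r = -407 (r = -271 - 136 = -407)
w(S) = -4272 + S² - 407*S (w(S) = (S² - 407*S) - 4272 = -4272 + S² - 407*S)
-4332247 + w(v(45)) = -4332247 + (-4272 + (24 - 1*45)² - 407*(24 - 1*45)) = -4332247 + (-4272 + (24 - 45)² - 407*(24 - 45)) = -4332247 + (-4272 + (-21)² - 407*(-21)) = -4332247 + (-4272 + 441 + 8547) = -4332247 + 4716 = -4327531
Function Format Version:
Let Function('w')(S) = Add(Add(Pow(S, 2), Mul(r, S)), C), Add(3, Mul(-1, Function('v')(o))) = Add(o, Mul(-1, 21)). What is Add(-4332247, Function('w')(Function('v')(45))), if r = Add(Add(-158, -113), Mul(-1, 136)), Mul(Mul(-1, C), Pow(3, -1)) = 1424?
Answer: -4327531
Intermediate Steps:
C = -4272 (C = Mul(-3, 1424) = -4272)
Function('v')(o) = Add(24, Mul(-1, o)) (Function('v')(o) = Add(3, Mul(-1, Add(o, Mul(-1, 21)))) = Add(3, Mul(-1, Add(o, -21))) = Add(3, Mul(-1, Add(-21, o))) = Add(3, Add(21, Mul(-1, o))) = Add(24, Mul(-1, o)))
r = -407 (r = Add(-271, -136) = -407)
Function('w')(S) = Add(-4272, Pow(S, 2), Mul(-407, S)) (Function('w')(S) = Add(Add(Pow(S, 2), Mul(-407, S)), -4272) = Add(-4272, Pow(S, 2), Mul(-407, S)))
Add(-4332247, Function('w')(Function('v')(45))) = Add(-4332247, Add(-4272, Pow(Add(24, Mul(-1, 45)), 2), Mul(-407, Add(24, Mul(-1, 45))))) = Add(-4332247, Add(-4272, Pow(Add(24, -45), 2), Mul(-407, Add(24, -45)))) = Add(-4332247, Add(-4272, Pow(-21, 2), Mul(-407, -21))) = Add(-4332247, Add(-4272, 441, 8547)) = Add(-4332247, 4716) = -4327531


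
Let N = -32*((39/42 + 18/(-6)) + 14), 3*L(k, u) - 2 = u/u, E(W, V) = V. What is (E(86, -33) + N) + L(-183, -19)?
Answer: -2896/7 ≈ -413.71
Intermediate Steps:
L(k, u) = 1 (L(k, u) = ⅔ + (u/u)/3 = ⅔ + (⅓)*1 = ⅔ + ⅓ = 1)
N = -2672/7 (N = -32*((39*(1/42) + 18*(-⅙)) + 14) = -32*((13/14 - 3) + 14) = -32*(-29/14 + 14) = -32*167/14 = -2672/7 ≈ -381.71)
(E(86, -33) + N) + L(-183, -19) = (-33 - 2672/7) + 1 = -2903/7 + 1 = -2896/7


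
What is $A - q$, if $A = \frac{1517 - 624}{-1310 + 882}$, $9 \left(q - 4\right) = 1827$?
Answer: $- \frac{89489}{428} \approx -209.09$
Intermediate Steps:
$q = 207$ ($q = 4 + \frac{1}{9} \cdot 1827 = 4 + 203 = 207$)
$A = - \frac{893}{428}$ ($A = \frac{893}{-428} = 893 \left(- \frac{1}{428}\right) = - \frac{893}{428} \approx -2.0864$)
$A - q = - \frac{893}{428} - 207 = - \frac{89489}{428}$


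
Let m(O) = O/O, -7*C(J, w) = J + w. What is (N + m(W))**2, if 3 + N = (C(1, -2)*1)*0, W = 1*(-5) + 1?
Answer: 4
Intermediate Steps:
C(J, w) = -J/7 - w/7 (C(J, w) = -(J + w)/7 = -J/7 - w/7)
W = -4 (W = -5 + 1 = -4)
N = -3 (N = -3 + ((-1/7*1 - 1/7*(-2))*1)*0 = -3 + ((-1/7 + 2/7)*1)*0 = -3 + ((1/7)*1)*0 = -3 + (1/7)*0 = -3 + 0 = -3)
m(O) = 1
(N + m(W))**2 = (-3 + 1)**2 = (-2)**2 = 4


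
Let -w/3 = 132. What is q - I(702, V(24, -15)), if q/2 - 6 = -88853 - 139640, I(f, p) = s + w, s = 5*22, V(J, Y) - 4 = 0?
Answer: -456688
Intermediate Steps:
w = -396 (w = -3*132 = -396)
V(J, Y) = 4 (V(J, Y) = 4 + 0 = 4)
s = 110
I(f, p) = -286 (I(f, p) = 110 - 396 = -286)
q = -456974 (q = 12 + 2*(-88853 - 139640) = 12 + 2*(-228493) = 12 - 456986 = -456974)
q - I(702, V(24, -15)) = -456974 - 1*(-286) = -456974 + 286 = -456688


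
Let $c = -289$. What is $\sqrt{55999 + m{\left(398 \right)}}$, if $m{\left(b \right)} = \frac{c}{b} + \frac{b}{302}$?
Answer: $\frac{39 \sqrt{132976741170}}{60098} \approx 236.64$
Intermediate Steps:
$m{\left(b \right)} = - \frac{289}{b} + \frac{b}{302}$
$\sqrt{55999 + m{\left(398 \right)}} = \sqrt{55999 + \left(- \frac{289}{398} + \frac{1}{302} \cdot 398\right)} = \sqrt{55999 + \left(\left(-289\right) \frac{1}{398} + \frac{199}{151}\right)} = \sqrt{55999 + \left(- \frac{289}{398} + \frac{199}{151}\right)} = \sqrt{55999 + \frac{35563}{60098}} = \sqrt{\frac{3365463465}{60098}} = \frac{39 \sqrt{132976741170}}{60098}$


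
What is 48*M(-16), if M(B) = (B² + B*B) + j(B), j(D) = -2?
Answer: 24480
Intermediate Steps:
M(B) = -2 + 2*B² (M(B) = (B² + B*B) - 2 = (B² + B²) - 2 = 2*B² - 2 = -2 + 2*B²)
48*M(-16) = 48*(-2 + 2*(-16)²) = 48*(-2 + 2*256) = 48*(-2 + 512) = 48*510 = 24480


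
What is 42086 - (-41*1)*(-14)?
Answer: 41512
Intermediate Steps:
42086 - (-41*1)*(-14) = 42086 - (-41)*(-14) = 42086 - 1*574 = 42086 - 574 = 41512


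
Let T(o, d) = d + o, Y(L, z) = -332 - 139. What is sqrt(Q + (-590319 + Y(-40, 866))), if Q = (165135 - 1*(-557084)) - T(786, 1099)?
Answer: 2*sqrt(32386) ≈ 359.92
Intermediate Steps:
Y(L, z) = -471
Q = 720334 (Q = (165135 - 1*(-557084)) - (1099 + 786) = (165135 + 557084) - 1*1885 = 722219 - 1885 = 720334)
sqrt(Q + (-590319 + Y(-40, 866))) = sqrt(720334 + (-590319 - 471)) = sqrt(720334 - 590790) = sqrt(129544) = 2*sqrt(32386)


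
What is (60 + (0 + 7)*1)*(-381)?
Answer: -25527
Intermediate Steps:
(60 + (0 + 7)*1)*(-381) = (60 + 7*1)*(-381) = (60 + 7)*(-381) = 67*(-381) = -25527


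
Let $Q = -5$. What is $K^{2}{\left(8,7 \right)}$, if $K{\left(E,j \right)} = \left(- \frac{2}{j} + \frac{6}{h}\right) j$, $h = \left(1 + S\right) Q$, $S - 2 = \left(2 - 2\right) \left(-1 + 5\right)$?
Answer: $\frac{576}{25} \approx 23.04$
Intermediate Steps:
$S = 2$ ($S = 2 + \left(2 - 2\right) \left(-1 + 5\right) = 2 + 0 \cdot 4 = 2 + 0 = 2$)
$h = -15$ ($h = \left(1 + 2\right) \left(-5\right) = 3 \left(-5\right) = -15$)
$K{\left(E,j \right)} = j \left(- \frac{2}{5} - \frac{2}{j}\right)$ ($K{\left(E,j \right)} = \left(- \frac{2}{j} + \frac{6}{-15}\right) j = \left(- \frac{2}{j} + 6 \left(- \frac{1}{15}\right)\right) j = \left(- \frac{2}{j} - \frac{2}{5}\right) j = \left(- \frac{2}{5} - \frac{2}{j}\right) j = j \left(- \frac{2}{5} - \frac{2}{j}\right)$)
$K^{2}{\left(8,7 \right)} = \left(-2 - \frac{14}{5}\right)^{2} = \left(- \frac{24}{5}\right)^{2} = \frac{576}{25}$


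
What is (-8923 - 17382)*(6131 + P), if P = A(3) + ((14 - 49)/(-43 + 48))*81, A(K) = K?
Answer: -146439935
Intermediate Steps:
P = -564 (P = 3 + ((14 - 49)/(-43 + 48))*81 = 3 - 35/5*81 = 3 - 35*1/5*81 = 3 - 7*81 = 3 - 567 = -564)
(-8923 - 17382)*(6131 + P) = (-8923 - 17382)*(6131 - 564) = -26305*5567 = -146439935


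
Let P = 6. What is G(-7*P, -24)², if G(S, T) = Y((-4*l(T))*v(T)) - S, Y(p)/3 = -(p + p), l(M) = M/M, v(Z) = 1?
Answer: 4356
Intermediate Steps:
l(M) = 1
Y(p) = -6*p (Y(p) = 3*(-(p + p)) = 3*(-2*p) = -6*p)
G(S, T) = 24 - S (G(S, T) = -6*(-4*1) - S = -(-24) - S = -6*(-4) - S = 24 - S)
G(-7*P, -24)² = (24 - (-7)*6)² = (24 - 1*(-42))² = (24 + 42)² = 66² = 4356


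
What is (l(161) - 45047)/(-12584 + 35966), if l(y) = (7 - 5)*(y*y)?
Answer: 755/2598 ≈ 0.29061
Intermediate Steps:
l(y) = 2*y²
(l(161) - 45047)/(-12584 + 35966) = (2*161² - 45047)/(-12584 + 35966) = (2*25921 - 45047)/23382 = (51842 - 45047)*(1/23382) = 6795*(1/23382) = 755/2598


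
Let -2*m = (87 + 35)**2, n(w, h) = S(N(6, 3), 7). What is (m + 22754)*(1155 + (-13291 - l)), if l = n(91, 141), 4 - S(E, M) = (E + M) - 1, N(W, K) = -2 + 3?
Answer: -185780496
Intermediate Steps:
N(W, K) = 1
S(E, M) = 5 - E - M (S(E, M) = 4 - ((E + M) - 1) = 4 - (-1 + E + M) = 4 + (1 - E - M) = 5 - E - M)
n(w, h) = -3 (n(w, h) = 5 - 1*1 - 1*7 = 5 - 1 - 7 = -3)
m = -7442 (m = -(87 + 35)**2/2 = -1/2*122**2 = -1/2*14884 = -7442)
l = -3
(m + 22754)*(1155 + (-13291 - l)) = (-7442 + 22754)*(1155 + (-13291 - 1*(-3))) = 15312*(1155 + (-13291 + 3)) = 15312*(1155 - 13288) = 15312*(-12133) = -185780496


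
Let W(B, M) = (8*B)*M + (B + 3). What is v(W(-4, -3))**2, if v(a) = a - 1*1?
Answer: 8836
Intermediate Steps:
W(B, M) = 3 + B + 8*B*M (W(B, M) = 8*B*M + (3 + B) = 3 + B + 8*B*M)
v(a) = -1 + a (v(a) = a - 1 = -1 + a)
v(W(-4, -3))**2 = (-1 + (3 - 4 + 8*(-4)*(-3)))**2 = (-1 + (3 - 4 + 96))**2 = (-1 + 95)**2 = 94**2 = 8836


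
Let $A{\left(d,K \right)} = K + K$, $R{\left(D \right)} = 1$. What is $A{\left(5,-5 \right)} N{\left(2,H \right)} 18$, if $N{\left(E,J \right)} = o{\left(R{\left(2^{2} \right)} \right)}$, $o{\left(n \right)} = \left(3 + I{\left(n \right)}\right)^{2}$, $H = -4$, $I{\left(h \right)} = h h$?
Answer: $-2880$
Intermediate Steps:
$I{\left(h \right)} = h^{2}$
$o{\left(n \right)} = \left(3 + n^{2}\right)^{2}$
$N{\left(E,J \right)} = 16$ ($N{\left(E,J \right)} = \left(3 + 1^{2}\right)^{2} = \left(3 + 1\right)^{2} = 4^{2} = 16$)
$A{\left(d,K \right)} = 2 K$
$A{\left(5,-5 \right)} N{\left(2,H \right)} 18 = 2 \left(-5\right) 16 \cdot 18 = \left(-10\right) 16 \cdot 18 = \left(-160\right) 18 = -2880$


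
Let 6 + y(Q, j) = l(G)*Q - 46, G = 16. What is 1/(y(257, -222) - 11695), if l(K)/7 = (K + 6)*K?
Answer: 1/621501 ≈ 1.6090e-6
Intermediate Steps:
l(K) = 7*K*(6 + K) (l(K) = 7*((K + 6)*K) = 7*((6 + K)*K) = 7*(K*(6 + K)) = 7*K*(6 + K))
y(Q, j) = -52 + 2464*Q (y(Q, j) = -6 + ((7*16*(6 + 16))*Q - 46) = -6 + ((7*16*22)*Q - 46) = -6 + (2464*Q - 46) = -6 + (-46 + 2464*Q) = -52 + 2464*Q)
1/(y(257, -222) - 11695) = 1/((-52 + 2464*257) - 11695) = 1/((-52 + 633248) - 11695) = 1/(633196 - 11695) = 1/621501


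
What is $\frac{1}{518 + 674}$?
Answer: $\frac{1}{1192} \approx 0.00083893$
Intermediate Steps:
$\frac{1}{518 + 674} = \frac{1}{1192}$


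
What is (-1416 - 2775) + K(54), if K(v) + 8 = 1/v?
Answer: -226745/54 ≈ -4199.0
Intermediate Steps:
K(v) = -8 + 1/v
(-1416 - 2775) + K(54) = (-1416 - 2775) + (-8 + 1/54) = -4191 + (-8 + 1/54) = -4191 - 431/54 = -226745/54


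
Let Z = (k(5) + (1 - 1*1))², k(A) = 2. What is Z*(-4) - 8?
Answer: -24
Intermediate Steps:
Z = 4 (Z = (2 + (1 - 1*1))² = (2 + (1 - 1))² = (2 + 0)² = 2² = 4)
Z*(-4) - 8 = 4*(-4) - 8 = -16 - 8 = -24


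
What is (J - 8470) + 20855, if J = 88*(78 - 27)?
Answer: 16873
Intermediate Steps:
J = 4488 (J = 88*51 = 4488)
(J - 8470) + 20855 = (4488 - 8470) + 20855 = -3982 + 20855 = 16873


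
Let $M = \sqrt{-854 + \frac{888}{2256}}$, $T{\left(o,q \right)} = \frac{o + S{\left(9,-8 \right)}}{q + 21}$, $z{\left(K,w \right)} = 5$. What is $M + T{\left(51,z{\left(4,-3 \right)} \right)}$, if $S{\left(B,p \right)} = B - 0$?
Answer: $\frac{30}{13} + \frac{i \sqrt{7542466}}{94} \approx 2.3077 + 29.217 i$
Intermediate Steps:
$S{\left(B,p \right)} = B$ ($S{\left(B,p \right)} = B + 0 = B$)
$T{\left(o,q \right)} = \frac{9 + o}{21 + q}$ ($T{\left(o,q \right)} = \frac{o + 9}{q + 21} = \frac{9 + o}{21 + q}$)
$M = \frac{i \sqrt{7542466}}{94}$ ($M = \sqrt{-854 + 888 \cdot \frac{1}{2256}} = \sqrt{-854 + \frac{37}{94}} = \sqrt{- \frac{80239}{94}} = \frac{i \sqrt{7542466}}{94} \approx 29.217 i$)
$M + T{\left(51,z{\left(4,-3 \right)} \right)} = \frac{i \sqrt{7542466}}{94} + \frac{9 + 51}{21 + 5} = \frac{i \sqrt{7542466}}{94} + \frac{1}{26} \cdot 60 = \frac{i \sqrt{7542466}}{94} + \frac{30}{13} = \frac{30}{13} + \frac{i \sqrt{7542466}}{94}$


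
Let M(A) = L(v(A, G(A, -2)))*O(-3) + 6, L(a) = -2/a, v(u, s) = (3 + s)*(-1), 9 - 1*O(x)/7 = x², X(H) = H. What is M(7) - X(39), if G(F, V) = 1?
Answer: -33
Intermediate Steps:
O(x) = 63 - 7*x²
v(u, s) = -3 - s
M(A) = 6 (M(A) = (-2/(-3 - 1*1))*(63 - 7*(-3)²) + 6 = (-2/(-3 - 1))*(63 - 7*9) + 6 = (-2/(-4))*(63 - 63) + 6 = -2*(-¼)*0 + 6 = (½)*0 + 6 = 0 + 6 = 6)
M(7) - X(39) = 6 - 1*39 = 6 - 39 = -33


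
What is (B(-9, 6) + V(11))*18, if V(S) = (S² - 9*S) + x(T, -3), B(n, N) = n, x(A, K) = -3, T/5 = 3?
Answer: 180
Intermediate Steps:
T = 15 (T = 5*3 = 15)
V(S) = -3 + S² - 9*S (V(S) = (S² - 9*S) - 3 = -3 + S² - 9*S)
(B(-9, 6) + V(11))*18 = (-9 + (-3 + 11² - 9*11))*18 = (-9 + (-3 + 121 - 99))*18 = (-9 + 19)*18 = 10*18 = 180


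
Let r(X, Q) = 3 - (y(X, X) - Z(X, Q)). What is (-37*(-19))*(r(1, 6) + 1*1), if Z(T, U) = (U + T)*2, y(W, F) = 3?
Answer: 10545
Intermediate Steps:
Z(T, U) = 2*T + 2*U (Z(T, U) = (T + U)*2 = 2*T + 2*U)
r(X, Q) = 2*Q + 2*X (r(X, Q) = 3 - (3 - (2*X + 2*Q)) = 3 - (3 - (2*Q + 2*X)) = 3 - (3 + (-2*Q - 2*X)) = 3 - (3 - 2*Q - 2*X) = 3 + (-3 + 2*Q + 2*X) = 2*Q + 2*X)
(-37*(-19))*(r(1, 6) + 1*1) = (-37*(-19))*((2*6 + 2*1) + 1*1) = 703*((12 + 2) + 1) = 703*(14 + 1) = 703*15 = 10545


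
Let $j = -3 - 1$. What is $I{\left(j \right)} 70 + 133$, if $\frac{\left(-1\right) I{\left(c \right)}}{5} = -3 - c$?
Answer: $-217$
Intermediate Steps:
$j = -4$ ($j = -3 - 1 = -4$)
$I{\left(c \right)} = 15 + 5 c$ ($I{\left(c \right)} = - 5 \left(-3 - c\right) = 15 + 5 c$)
$I{\left(j \right)} 70 + 133 = \left(15 + 5 \left(-4\right)\right) 70 + 133 = \left(15 - 20\right) 70 + 133 = \left(-5\right) 70 + 133 = -350 + 133 = -217$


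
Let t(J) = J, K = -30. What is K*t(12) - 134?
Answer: -494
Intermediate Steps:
K*t(12) - 134 = -30*12 - 134 = -360 - 134 = -494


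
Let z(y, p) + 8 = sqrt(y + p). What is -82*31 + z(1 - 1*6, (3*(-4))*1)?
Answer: -2550 + I*sqrt(17) ≈ -2550.0 + 4.1231*I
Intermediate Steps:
z(y, p) = -8 + sqrt(p + y) (z(y, p) = -8 + sqrt(y + p) = -8 + sqrt(p + y))
-82*31 + z(1 - 1*6, (3*(-4))*1) = -82*31 + (-8 + sqrt((3*(-4))*1 + (1 - 1*6))) = -2542 + (-8 + sqrt(-12*1 + (1 - 6))) = -2542 + (-8 + sqrt(-12 - 5)) = -2542 + (-8 + sqrt(-17)) = -2542 + (-8 + I*sqrt(17)) = -2550 + I*sqrt(17)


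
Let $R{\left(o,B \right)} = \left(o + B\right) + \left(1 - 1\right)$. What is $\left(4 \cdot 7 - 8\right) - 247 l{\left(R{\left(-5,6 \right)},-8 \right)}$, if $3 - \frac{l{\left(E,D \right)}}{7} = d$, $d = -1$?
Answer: $-6896$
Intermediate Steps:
$R{\left(o,B \right)} = B + o$ ($R{\left(o,B \right)} = \left(B + o\right) + 0 = B + o$)
$l{\left(E,D \right)} = 28$ ($l{\left(E,D \right)} = 21 - -7 = 21 + 7 = 28$)
$\left(4 \cdot 7 - 8\right) - 247 l{\left(R{\left(-5,6 \right)},-8 \right)} = \left(4 \cdot 7 - 8\right) - 6916 = \left(28 - 8\right) - 6916 = 20 - 6916 = -6896$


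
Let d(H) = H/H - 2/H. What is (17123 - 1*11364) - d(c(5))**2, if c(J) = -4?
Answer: 23027/4 ≈ 5756.8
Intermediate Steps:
d(H) = 1 - 2/H
(17123 - 1*11364) - d(c(5))**2 = (17123 - 1*11364) - ((-2 - 4)/(-4))**2 = (17123 - 11364) - (-1/4*(-6))**2 = 5759 - (3/2)**2 = 5759 - 1*9/4 = 5759 - 9/4 = 23027/4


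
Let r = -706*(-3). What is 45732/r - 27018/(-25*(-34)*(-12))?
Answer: 14546959/600100 ≈ 24.241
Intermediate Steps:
r = 2118
45732/r - 27018/(-25*(-34)*(-12)) = 45732/2118 - 27018/(-25*(-34)*(-12)) = 45732*(1/2118) - 27018/(850*(-12)) = 7622/353 - 27018/(-10200) = 7622/353 - 27018*(-1/10200) = 7622/353 + 4503/1700 = 14546959/600100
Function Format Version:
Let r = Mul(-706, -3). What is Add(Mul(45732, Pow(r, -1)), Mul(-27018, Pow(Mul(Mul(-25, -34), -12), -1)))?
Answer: Rational(14546959, 600100) ≈ 24.241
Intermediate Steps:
r = 2118
Add(Mul(45732, Pow(r, -1)), Mul(-27018, Pow(Mul(Mul(-25, -34), -12), -1))) = Add(Mul(45732, Pow(2118, -1)), Mul(-27018, Pow(Mul(Mul(-25, -34), -12), -1))) = Add(Mul(45732, Rational(1, 2118)), Mul(-27018, Pow(Mul(850, -12), -1))) = Add(Rational(7622, 353), Mul(-27018, Pow(-10200, -1))) = Add(Rational(7622, 353), Mul(-27018, Rational(-1, 10200))) = Add(Rational(7622, 353), Rational(4503, 1700)) = Rational(14546959, 600100)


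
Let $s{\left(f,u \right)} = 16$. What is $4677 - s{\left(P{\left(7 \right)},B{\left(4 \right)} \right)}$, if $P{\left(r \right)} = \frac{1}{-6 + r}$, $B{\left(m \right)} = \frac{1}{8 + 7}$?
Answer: $4661$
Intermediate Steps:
$B{\left(m \right)} = \frac{1}{15}$
$4677 - s{\left(P{\left(7 \right)},B{\left(4 \right)} \right)} = 4677 - 16 = 4661$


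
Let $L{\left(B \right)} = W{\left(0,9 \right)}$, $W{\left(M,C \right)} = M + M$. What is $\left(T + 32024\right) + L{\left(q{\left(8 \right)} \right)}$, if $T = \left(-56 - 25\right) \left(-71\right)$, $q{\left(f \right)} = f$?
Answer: $37775$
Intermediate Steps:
$W{\left(M,C \right)} = 2 M$
$L{\left(B \right)} = 0$ ($L{\left(B \right)} = 2 \cdot 0 = 0$)
$T = 5751$ ($T = \left(-81\right) \left(-71\right) = 5751$)
$\left(T + 32024\right) + L{\left(q{\left(8 \right)} \right)} = \left(5751 + 32024\right) + 0 = 37775 + 0 = 37775$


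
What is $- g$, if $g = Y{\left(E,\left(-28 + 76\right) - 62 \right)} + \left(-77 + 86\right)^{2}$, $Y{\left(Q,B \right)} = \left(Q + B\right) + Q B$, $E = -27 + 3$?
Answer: $-379$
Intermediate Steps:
$E = -24$
$Y{\left(Q,B \right)} = B + Q + B Q$ ($Y{\left(Q,B \right)} = \left(B + Q\right) + B Q = B + Q + B Q$)
$g = 379$ ($g = \left(\left(\left(-28 + 76\right) - 62\right) - 24 + \left(\left(-28 + 76\right) - 62\right) \left(-24\right)\right) + \left(-77 + 86\right)^{2} = \left(\left(48 - 62\right) - 24 + \left(48 - 62\right) \left(-24\right)\right) + 9^{2} = \left(-14 - 24 - -336\right) + 81 = \left(-14 - 24 + 336\right) + 81 = 298 + 81 = 379$)
$- g = \left(-1\right) 379 = -379$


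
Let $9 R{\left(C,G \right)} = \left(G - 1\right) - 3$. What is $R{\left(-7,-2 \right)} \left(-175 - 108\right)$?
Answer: $\frac{566}{3} \approx 188.67$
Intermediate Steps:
$R{\left(C,G \right)} = - \frac{4}{9} + \frac{G}{9}$ ($R{\left(C,G \right)} = \frac{\left(G - 1\right) - 3}{9} = \frac{\left(-1 + G\right) - 3}{9} = \frac{-4 + G}{9} = - \frac{4}{9} + \frac{G}{9}$)
$R{\left(-7,-2 \right)} \left(-175 - 108\right) = \left(- \frac{4}{9} + \frac{1}{9} \left(-2\right)\right) \left(-175 - 108\right) = \left(- \frac{4}{9} - \frac{2}{9}\right) \left(-175 - 108\right) = \left(- \frac{2}{3}\right) \left(-283\right) = \frac{566}{3}$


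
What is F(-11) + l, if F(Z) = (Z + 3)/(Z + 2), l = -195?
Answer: -1747/9 ≈ -194.11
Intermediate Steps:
F(Z) = (3 + Z)/(2 + Z)
F(-11) + l = (3 - 11)/(2 - 11) - 195 = -8/(-9) - 195 = -1/9*(-8) - 195 = 8/9 - 195 = -1747/9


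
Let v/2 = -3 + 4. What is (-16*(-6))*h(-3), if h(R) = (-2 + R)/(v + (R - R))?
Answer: -240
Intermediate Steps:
v = 2 (v = 2*(-3 + 4) = 2*1 = 2)
h(R) = -1 + R/2 (h(R) = (-2 + R)/(2 + (R - R)) = (-2 + R)/(2 + 0) = (-2 + R)/2 = (-2 + R)*(½) = -1 + R/2)
(-16*(-6))*h(-3) = (-16*(-6))*(-1 + (½)*(-3)) = 96*(-1 - 3/2) = 96*(-5/2) = -240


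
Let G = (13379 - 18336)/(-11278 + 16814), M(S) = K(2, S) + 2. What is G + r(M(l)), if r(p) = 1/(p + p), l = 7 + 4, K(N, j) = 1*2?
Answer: -4265/5536 ≈ -0.77041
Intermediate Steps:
K(N, j) = 2
l = 11
M(S) = 4 (M(S) = 2 + 2 = 4)
G = -4957/5536 ≈ -0.89541
r(p) = 1/(2*p)
G + r(M(l)) = -4957/5536 + (1/2)/4 = -4957/5536 + (1/2)*(1/4) = -4957/5536 + 1/8 = -4265/5536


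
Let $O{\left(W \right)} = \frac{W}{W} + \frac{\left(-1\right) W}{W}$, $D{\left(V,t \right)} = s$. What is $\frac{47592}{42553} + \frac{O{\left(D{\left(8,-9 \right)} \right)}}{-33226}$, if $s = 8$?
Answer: $\frac{47592}{42553} \approx 1.1184$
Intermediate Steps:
$D{\left(V,t \right)} = 8$
$O{\left(W \right)} = 0$ ($O{\left(W \right)} = 1 - 1 = 0$)
$\frac{47592}{42553} + \frac{O{\left(D{\left(8,-9 \right)} \right)}}{-33226} = \frac{47592}{42553} + \frac{0}{-33226} = 47592 \cdot \frac{1}{42553} + 0 \left(- \frac{1}{33226}\right) = \frac{47592}{42553} + 0 = \frac{47592}{42553}$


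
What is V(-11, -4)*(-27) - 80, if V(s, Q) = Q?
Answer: 28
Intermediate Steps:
V(-11, -4)*(-27) - 80 = -4*(-27) - 80 = 108 - 80 = 28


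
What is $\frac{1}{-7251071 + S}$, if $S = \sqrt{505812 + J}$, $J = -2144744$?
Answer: $- \frac{7251071}{52578032285973} - \frac{2 i \sqrt{409733}}{52578032285973} \approx -1.3791 \cdot 10^{-7} - 2.4349 \cdot 10^{-11} i$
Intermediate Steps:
$S = 2 i \sqrt{409733}$ ($S = \sqrt{505812 - 2144744} = \sqrt{-1638932} = 2 i \sqrt{409733} \approx 1280.2 i$)
$\frac{1}{-7251071 + S} = \frac{1}{-7251071 + 2 i \sqrt{409733}}$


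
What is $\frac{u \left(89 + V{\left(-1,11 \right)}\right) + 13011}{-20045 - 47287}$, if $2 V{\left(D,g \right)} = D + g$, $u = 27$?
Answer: $- \frac{5183}{22444} \approx -0.23093$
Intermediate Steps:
$V{\left(D,g \right)} = \frac{D}{2} + \frac{g}{2}$ ($V{\left(D,g \right)} = \frac{D + g}{2} = \frac{D}{2} + \frac{g}{2}$)
$\frac{u \left(89 + V{\left(-1,11 \right)}\right) + 13011}{-20045 - 47287} = \frac{27 \left(89 + \left(\frac{1}{2} \left(-1\right) + \frac{1}{2} \cdot 11\right)\right) + 13011}{-20045 - 47287} = \frac{27 \left(89 + \left(- \frac{1}{2} + \frac{11}{2}\right)\right) + 13011}{-67332} = \left(27 \left(89 + 5\right) + 13011\right) \left(- \frac{1}{67332}\right) = \left(27 \cdot 94 + 13011\right) \left(- \frac{1}{67332}\right) = \left(2538 + 13011\right) \left(- \frac{1}{67332}\right) = 15549 \left(- \frac{1}{67332}\right) = - \frac{5183}{22444}$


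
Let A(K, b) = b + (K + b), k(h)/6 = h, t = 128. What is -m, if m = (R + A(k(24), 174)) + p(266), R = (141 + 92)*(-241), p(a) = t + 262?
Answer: 55271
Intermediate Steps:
k(h) = 6*h
p(a) = 390 (p(a) = 128 + 262 = 390)
R = -56153 (R = 233*(-241) = -56153)
A(K, b) = K + 2*b
m = -55271 (m = (-56153 + (6*24 + 2*174)) + 390 = (-56153 + (144 + 348)) + 390 = (-56153 + 492) + 390 = -55661 + 390 = -55271)
-m = -1*(-55271) = 55271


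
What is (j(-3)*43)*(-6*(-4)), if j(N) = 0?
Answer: 0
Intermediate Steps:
(j(-3)*43)*(-6*(-4)) = (0*43)*(-6*(-4)) = 0*24 = 0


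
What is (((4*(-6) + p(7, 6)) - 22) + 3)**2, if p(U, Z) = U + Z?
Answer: 900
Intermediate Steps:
(((4*(-6) + p(7, 6)) - 22) + 3)**2 = (((4*(-6) + (7 + 6)) - 22) + 3)**2 = (((-24 + 13) - 22) + 3)**2 = ((-11 - 22) + 3)**2 = (-33 + 3)**2 = (-30)**2 = 900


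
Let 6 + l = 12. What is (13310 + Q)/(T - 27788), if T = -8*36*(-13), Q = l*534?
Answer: -8257/12022 ≈ -0.68682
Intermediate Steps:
l = 6 (l = -6 + 12 = 6)
Q = 3204 (Q = 6*534 = 3204)
T = 3744 (T = -288*(-13) = 3744)
(13310 + Q)/(T - 27788) = (13310 + 3204)/(3744 - 27788) = 16514/(-24044) = 16514*(-1/24044) = -8257/12022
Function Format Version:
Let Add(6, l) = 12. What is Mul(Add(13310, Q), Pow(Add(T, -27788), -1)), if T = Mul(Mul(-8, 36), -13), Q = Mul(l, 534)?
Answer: Rational(-8257, 12022) ≈ -0.68682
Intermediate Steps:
l = 6 (l = Add(-6, 12) = 6)
Q = 3204 (Q = Mul(6, 534) = 3204)
T = 3744 (T = Mul(-288, -13) = 3744)
Mul(Add(13310, Q), Pow(Add(T, -27788), -1)) = Mul(Add(13310, 3204), Pow(Add(3744, -27788), -1)) = Mul(16514, Pow(-24044, -1)) = Mul(16514, Rational(-1, 24044)) = Rational(-8257, 12022)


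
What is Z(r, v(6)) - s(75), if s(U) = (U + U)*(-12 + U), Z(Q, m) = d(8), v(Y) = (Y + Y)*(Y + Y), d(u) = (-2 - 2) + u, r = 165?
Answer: -9446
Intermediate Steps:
d(u) = -4 + u
v(Y) = 4*Y**2 (v(Y) = (2*Y)*(2*Y) = 4*Y**2)
Z(Q, m) = 4 (Z(Q, m) = -4 + 8 = 4)
s(U) = 2*U*(-12 + U) (s(U) = (2*U)*(-12 + U) = 2*U*(-12 + U))
Z(r, v(6)) - s(75) = 4 - 2*75*(-12 + 75) = 4 - 2*75*63 = 4 - 1*9450 = 4 - 9450 = -9446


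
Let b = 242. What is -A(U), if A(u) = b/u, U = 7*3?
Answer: -242/21 ≈ -11.524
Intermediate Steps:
U = 21
A(u) = 242/u
-A(U) = -242/21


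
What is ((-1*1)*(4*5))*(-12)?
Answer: 240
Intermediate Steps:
((-1*1)*(4*5))*(-12) = -1*20*(-12) = -20*(-12) = 240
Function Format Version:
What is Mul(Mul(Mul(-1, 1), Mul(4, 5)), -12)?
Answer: 240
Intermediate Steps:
Mul(Mul(Mul(-1, 1), Mul(4, 5)), -12) = Mul(Mul(-1, 20), -12) = Mul(-20, -12) = 240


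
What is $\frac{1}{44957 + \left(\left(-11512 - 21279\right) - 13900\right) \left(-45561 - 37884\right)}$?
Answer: $\frac{1}{3896175452} \approx 2.5666 \cdot 10^{-10}$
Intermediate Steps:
$\frac{1}{44957 + \left(\left(-11512 - 21279\right) - 13900\right) \left(-45561 - 37884\right)} = \frac{1}{44957 + \left(\left(-11512 - 21279\right) - 13900\right) \left(-83445\right)} = \frac{1}{44957 + \left(-32791 - 13900\right) \left(-83445\right)} = \frac{1}{44957 - -3896130495} = \frac{1}{44957 + 3896130495} = \frac{1}{3896175452}$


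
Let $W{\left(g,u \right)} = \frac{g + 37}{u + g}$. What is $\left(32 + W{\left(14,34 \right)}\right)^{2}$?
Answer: $\frac{279841}{256} \approx 1093.1$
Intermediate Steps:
$W{\left(g,u \right)} = \frac{37 + g}{g + u}$
$\left(32 + W{\left(14,34 \right)}\right)^{2} = \left(32 + \frac{37 + 14}{14 + 34}\right)^{2} = \left(32 + \frac{1}{48} \cdot 51\right)^{2} = \left(32 + \frac{17}{16}\right)^{2} = \left(\frac{529}{16}\right)^{2} = \frac{279841}{256}$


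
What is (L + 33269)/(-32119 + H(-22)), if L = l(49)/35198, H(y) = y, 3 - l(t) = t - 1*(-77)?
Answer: -1171002139/1131298918 ≈ -1.0351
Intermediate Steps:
l(t) = -74 - t (l(t) = 3 - (t - 1*(-77)) = 3 - (t + 77) = 3 - (77 + t) = 3 + (-77 - t) = -74 - t)
L = -123/35198 (L = (-74 - 1*49)/35198 = (-74 - 49)*(1/35198) = -123*1/35198 = -123/35198 ≈ -0.0034945)
(L + 33269)/(-32119 + H(-22)) = (-123/35198 + 33269)/(-32119 - 22) = (1171002139/35198)/(-32141) = (1171002139/35198)*(-1/32141) = -1171002139/1131298918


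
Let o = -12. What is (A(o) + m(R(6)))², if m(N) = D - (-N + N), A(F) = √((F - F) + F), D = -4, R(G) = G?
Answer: 4 - 16*I*√3 ≈ 4.0 - 27.713*I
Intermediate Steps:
A(F) = √F (A(F) = √(0 + F) = √F)
m(N) = -4 (m(N) = -4 - (-N + N) = -4 - 1*0 = -4 + 0 = -4)
(A(o) + m(R(6)))² = (√(-12) - 4)² = (2*I*√3 - 4)² = (-4 + 2*I*√3)²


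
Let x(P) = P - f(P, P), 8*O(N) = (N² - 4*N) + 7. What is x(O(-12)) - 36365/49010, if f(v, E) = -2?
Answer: 1024623/39208 ≈ 26.133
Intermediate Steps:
O(N) = 7/8 - N/2 + N²/8 (O(N) = ((N² - 4*N) + 7)/8 = (7 + N² - 4*N)/8 = 7/8 - N/2 + N²/8)
x(P) = 2 + P (x(P) = P - 1*(-2) = P + 2 = 2 + P)
x(O(-12)) - 36365/49010 = (2 + (7/8 - ½*(-12) + (⅛)*(-12)²)) - 36365/49010 = (2 + (7/8 + 6 + (⅛)*144)) - 36365*1/49010 = (2 + (7/8 + 6 + 18)) - 7273/9802 = (2 + 199/8) - 7273/9802 = 215/8 - 7273/9802 = 1024623/39208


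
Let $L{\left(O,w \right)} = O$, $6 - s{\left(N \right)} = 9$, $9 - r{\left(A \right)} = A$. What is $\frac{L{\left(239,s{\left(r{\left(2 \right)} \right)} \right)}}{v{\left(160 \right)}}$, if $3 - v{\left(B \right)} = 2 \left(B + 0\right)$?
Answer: $- \frac{239}{317} \approx -0.75394$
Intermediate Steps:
$r{\left(A \right)} = 9 - A$
$v{\left(B \right)} = 3 - 2 B$ ($v{\left(B \right)} = 3 - 2 \left(B + 0\right) = 3 - 2 B$)
$s{\left(N \right)} = -3$ ($s{\left(N \right)} = 6 - 9 = -3$)
$\frac{L{\left(239,s{\left(r{\left(2 \right)} \right)} \right)}}{v{\left(160 \right)}} = \frac{239}{3 - 320} = \frac{239}{-317} = 239 \left(- \frac{1}{317}\right) = - \frac{239}{317}$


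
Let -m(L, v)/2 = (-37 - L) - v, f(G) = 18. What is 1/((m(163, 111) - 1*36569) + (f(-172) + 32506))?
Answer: -1/3423 ≈ -0.00029214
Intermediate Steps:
m(L, v) = 74 + 2*L + 2*v (m(L, v) = -2*((-37 - L) - v) = -2*(-37 - L - v) = 74 + 2*L + 2*v)
1/((m(163, 111) - 1*36569) + (f(-172) + 32506)) = 1/(((74 + 2*163 + 2*111) - 1*36569) + (18 + 32506)) = 1/(((74 + 326 + 222) - 36569) + 32524) = 1/((622 - 36569) + 32524) = 1/(-35947 + 32524) = 1/(-3423) = -1/3423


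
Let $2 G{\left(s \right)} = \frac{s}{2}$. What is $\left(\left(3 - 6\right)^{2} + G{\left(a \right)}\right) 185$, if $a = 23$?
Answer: $\frac{10915}{4} \approx 2728.8$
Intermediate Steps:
$G{\left(s \right)} = \frac{s}{4}$ ($G{\left(s \right)} = \frac{s \frac{1}{2}}{2} = \frac{\frac{1}{2} s}{2} = \frac{s}{4}$)
$\left(\left(3 - 6\right)^{2} + G{\left(a \right)}\right) 185 = \left(\left(3 - 6\right)^{2} + \frac{1}{4} \cdot 23\right) 185 = \left(\left(-3\right)^{2} + \frac{23}{4}\right) 185 = \left(9 + \frac{23}{4}\right) 185 = \frac{59}{4} \cdot 185 = \frac{10915}{4}$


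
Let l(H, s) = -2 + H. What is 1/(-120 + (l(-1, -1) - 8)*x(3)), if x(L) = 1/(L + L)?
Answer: -6/731 ≈ -0.0082079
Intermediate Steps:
x(L) = 1/(2*L)
1/(-120 + (l(-1, -1) - 8)*x(3)) = 1/(-120 + ((-2 - 1) - 8)*((½)/3)) = 1/(-120 + (-3 - 8)*((½)*(⅓))) = 1/(-120 - 11*⅙) = 1/(-120 - 11/6) = 1/(-731/6) = -6/731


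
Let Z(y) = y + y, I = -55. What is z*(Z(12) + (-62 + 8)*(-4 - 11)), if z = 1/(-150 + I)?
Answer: -834/205 ≈ -4.0683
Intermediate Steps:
z = -1/205 (z = 1/(-150 - 55) = 1/(-205) = -1/205 ≈ -0.0048781)
Z(y) = 2*y
z*(Z(12) + (-62 + 8)*(-4 - 11)) = -(2*12 + (-62 + 8)*(-4 - 11))/205 = -(24 - 54*(-15))/205 = -(24 + 810)/205 = -1/205*834 = -834/205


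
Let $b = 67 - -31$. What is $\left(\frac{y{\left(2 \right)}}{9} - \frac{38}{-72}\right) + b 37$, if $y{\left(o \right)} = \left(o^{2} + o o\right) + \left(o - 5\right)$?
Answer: $\frac{43525}{12} \approx 3627.1$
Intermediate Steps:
$y{\left(o \right)} = -5 + o + 2 o^{2}$ ($y{\left(o \right)} = \left(o^{2} + o^{2}\right) + \left(-5 + o\right) = 2 o^{2} + \left(-5 + o\right) = -5 + o + 2 o^{2}$)
$b = 98$ ($b = 67 + 31 = 98$)
$\left(\frac{y{\left(2 \right)}}{9} - \frac{38}{-72}\right) + b 37 = \left(\frac{-5 + 2 + 2 \cdot 2^{2}}{9} - \frac{38}{-72}\right) + 98 \cdot 37 = \left(\left(-5 + 2 + 2 \cdot 4\right) \frac{1}{9} - - \frac{19}{36}\right) + 3626 = \left(\left(-5 + 2 + 8\right) \frac{1}{9} + \frac{19}{36}\right) + 3626 = \left(5 \cdot \frac{1}{9} + \frac{19}{36}\right) + 3626 = \left(\frac{5}{9} + \frac{19}{36}\right) + 3626 = \frac{13}{12} + 3626 = \frac{43525}{12}$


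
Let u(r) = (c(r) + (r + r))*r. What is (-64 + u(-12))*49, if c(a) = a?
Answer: 18032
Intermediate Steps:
u(r) = 3*r² (u(r) = (r + (r + r))*r = (r + 2*r)*r = (3*r)*r = 3*r²)
(-64 + u(-12))*49 = (-64 + 3*(-12)²)*49 = (-64 + 3*144)*49 = (-64 + 432)*49 = 368*49 = 18032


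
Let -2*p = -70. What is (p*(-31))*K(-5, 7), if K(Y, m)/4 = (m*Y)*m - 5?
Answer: 1085000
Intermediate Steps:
p = 35 (p = -½*(-70) = 35)
K(Y, m) = -20 + 4*Y*m² (K(Y, m) = 4*((m*Y)*m - 5) = 4*((Y*m)*m - 5) = 4*(Y*m² - 5) = 4*(-5 + Y*m²) = -20 + 4*Y*m²)
(p*(-31))*K(-5, 7) = (35*(-31))*(-20 + 4*(-5)*7²) = -1085*(-20 + 4*(-5)*49) = -1085*(-20 - 980) = -1085*(-1000) = 1085000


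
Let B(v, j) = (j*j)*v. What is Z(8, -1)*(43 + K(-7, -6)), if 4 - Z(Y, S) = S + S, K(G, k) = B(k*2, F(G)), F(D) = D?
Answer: -3270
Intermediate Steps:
B(v, j) = v*j**2 (B(v, j) = j**2*v = v*j**2)
K(G, k) = 2*k*G**2 (K(G, k) = (k*2)*G**2 = (2*k)*G**2 = 2*k*G**2)
Z(Y, S) = 4 - 2*S (Z(Y, S) = 4 - (S + S) = 4 - 2*S)
Z(8, -1)*(43 + K(-7, -6)) = (4 - 2*(-1))*(43 + 2*(-6)*(-7)**2) = (4 + 2)*(43 + 2*(-6)*49) = 6*(43 - 588) = 6*(-545) = -3270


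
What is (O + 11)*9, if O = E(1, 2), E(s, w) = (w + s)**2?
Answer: 180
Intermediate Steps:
E(s, w) = (s + w)**2
O = 9 (O = (1 + 2)**2 = 3**2 = 9)
(O + 11)*9 = (9 + 11)*9 = 20*9 = 180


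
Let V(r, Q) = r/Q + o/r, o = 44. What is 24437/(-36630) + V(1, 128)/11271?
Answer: -5841438311/8807610240 ≈ -0.66323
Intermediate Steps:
V(r, Q) = 44/r + r/Q (V(r, Q) = r/Q + 44/r = 44/r + r/Q)
24437/(-36630) + V(1, 128)/11271 = 24437/(-36630) + (44/1 + 1/128)/11271 = 24437*(-1/36630) + (44*1 + 1*(1/128))*(1/11271) = -24437/36630 + (44 + 1/128)*(1/11271) = -24437/36630 + (5633/128)*(1/11271) = -24437/36630 + 5633/1442688 = -5841438311/8807610240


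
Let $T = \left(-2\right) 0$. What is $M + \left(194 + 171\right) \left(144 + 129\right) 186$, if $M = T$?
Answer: $18533970$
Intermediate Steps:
$T = 0$
$M = 0$
$M + \left(194 + 171\right) \left(144 + 129\right) 186 = 0 + \left(194 + 171\right) \left(144 + 129\right) 186 = 0 + 365 \cdot 273 \cdot 186 = 0 + 99645 \cdot 186 = 0 + 18533970 = 18533970$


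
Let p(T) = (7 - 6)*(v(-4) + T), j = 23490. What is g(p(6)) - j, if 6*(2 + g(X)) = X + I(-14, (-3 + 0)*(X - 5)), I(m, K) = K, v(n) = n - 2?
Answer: -46979/2 ≈ -23490.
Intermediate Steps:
v(n) = -2 + n
p(T) = -6 + T (p(T) = (7 - 6)*((-2 - 4) + T) = 1*(-6 + T) = -6 + T)
g(X) = ½ - X/3 (g(X) = -2 + (X + (-3 + 0)*(X - 5))/6 = -2 + (X - 3*(-5 + X))/6 = -2 + (X + (15 - 3*X))/6 = -2 + (15 - 2*X)/6 = -2 + (5/2 - X/3) = ½ - X/3)
g(p(6)) - j = (½ - (-6 + 6)/3) - 1*23490 = (½ - ⅓*0) - 23490 = (½ + 0) - 23490 = ½ - 23490 = -46979/2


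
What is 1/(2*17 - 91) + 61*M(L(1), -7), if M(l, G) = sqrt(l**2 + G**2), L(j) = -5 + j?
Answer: -1/57 + 61*sqrt(65) ≈ 491.78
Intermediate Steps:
M(l, G) = sqrt(G**2 + l**2)
1/(2*17 - 91) + 61*M(L(1), -7) = 1/(2*17 - 91) + 61*sqrt((-7)**2 + (-5 + 1)**2) = 1/(34 - 91) + 61*sqrt(49 + (-4)**2) = 1/(-57) + 61*sqrt(49 + 16) = -1/57 + 61*sqrt(65)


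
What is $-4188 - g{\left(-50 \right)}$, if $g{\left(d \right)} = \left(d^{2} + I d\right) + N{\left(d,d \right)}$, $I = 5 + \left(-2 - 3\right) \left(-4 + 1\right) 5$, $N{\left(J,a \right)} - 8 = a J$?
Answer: $-5196$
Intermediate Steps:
$N{\left(J,a \right)} = 8 + J a$ ($N{\left(J,a \right)} = 8 + a J = 8 + J a$)
$I = 80$ ($I = 5 + \left(-5\right) \left(-3\right) 5 = 5 + 15 \cdot 5 = 5 + 75 = 80$)
$g{\left(d \right)} = 8 + 2 d^{2} + 80 d$ ($g{\left(d \right)} = \left(d^{2} + 80 d\right) + \left(8 + d d\right) = \left(d^{2} + 80 d\right) + \left(8 + d^{2}\right) = 8 + 2 d^{2} + 80 d$)
$-4188 - g{\left(-50 \right)} = -4188 - \left(8 + 2 \left(-50\right)^{2} + 80 \left(-50\right)\right) = -4188 - \left(8 + 2 \cdot 2500 - 4000\right) = -4188 - \left(8 + 5000 - 4000\right) = -4188 - 1008 = -5196$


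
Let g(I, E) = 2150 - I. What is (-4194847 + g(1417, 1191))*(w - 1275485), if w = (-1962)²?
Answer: -10795477477326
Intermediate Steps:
w = 3849444
(-4194847 + g(1417, 1191))*(w - 1275485) = (-4194847 + (2150 - 1*1417))*(3849444 - 1275485) = (-4194847 + (2150 - 1417))*2573959 = (-4194847 + 733)*2573959 = -4194114*2573959 = -10795477477326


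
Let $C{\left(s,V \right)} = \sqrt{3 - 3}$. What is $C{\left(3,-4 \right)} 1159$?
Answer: $0$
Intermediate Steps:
$C{\left(s,V \right)} = 0$ ($C{\left(s,V \right)} = \sqrt{0} = 0$)
$C{\left(3,-4 \right)} 1159 = 0 \cdot 1159 = 0$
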